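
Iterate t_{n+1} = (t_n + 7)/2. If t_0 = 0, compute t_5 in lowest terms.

t_1 = (0 + 7)/2 = 7/2.
t_2 = ((7/2) + 7)/2 = 21/4.
t_3 = ((21/4) + 7)/2 = 49/8.
t_4 = ((49/8) + 7)/2 = 105/16.
t_5 = ((105/16) + 7)/2 = 217/32.

217/32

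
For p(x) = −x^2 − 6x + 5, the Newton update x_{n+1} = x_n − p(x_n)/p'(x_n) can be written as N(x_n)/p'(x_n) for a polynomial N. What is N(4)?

−21

p'(x) = −2x − 6.
N(x) = x·p'(x) − p(x) = x·(−2x − 6) − (−x^2 − 6x + 5) = −x^2 − 5.
N(4) = −21.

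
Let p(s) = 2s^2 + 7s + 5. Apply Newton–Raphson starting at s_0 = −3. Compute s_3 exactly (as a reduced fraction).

p'(s) = 4s + 7.
p(−3) = 2, p'(−3) = −5, so s_1 = (−3) − 2/(−5) = −13/5.
p(−13/5) = 8/25, p'(−13/5) = −17/5, so s_2 = (−13/5) − (8/25)/(−17/5) = −213/85.
p(−213/85) = 128/7225, p'(−213/85) = −257/85, so s_3 = (−213/85) − (128/7225)/(−257/85) = −54613/21845.

−54613/21845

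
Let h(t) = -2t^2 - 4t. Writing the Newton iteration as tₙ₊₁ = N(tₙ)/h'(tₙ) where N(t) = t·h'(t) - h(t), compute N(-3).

h'(t) = -4t - 4.
N(t) = t·h'(t) - h(t) = t·(-4t - 4) - (-2t^2 - 4t) = -2t^2.
N(-3) = -18.

-18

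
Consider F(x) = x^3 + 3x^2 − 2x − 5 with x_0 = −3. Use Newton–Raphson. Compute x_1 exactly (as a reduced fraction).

F'(x) = 3x^2 + 6x − 2.
F(−3) = 1, F'(−3) = 7, so x_1 = (−3) − 1/7 = −22/7.

−22/7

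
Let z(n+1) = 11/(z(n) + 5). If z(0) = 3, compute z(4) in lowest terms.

z(1) = 11/(3 + 5) = 11/8.
z(2) = 11/(11/8 + 5) = 88/51.
z(3) = 11/(88/51 + 5) = 561/343.
z(4) = 11/(561/343 + 5) = 3773/2276.

3773/2276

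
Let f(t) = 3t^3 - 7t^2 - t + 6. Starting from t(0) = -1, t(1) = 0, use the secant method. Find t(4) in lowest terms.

f(-1) = -3, f(0) = 6. t(2) = 0 - 6·(0 - (-1))/(6 - (-3)) = -2/3.
f(0) = 6, f(-2/3) = 8/3. t(3) = (-2/3) - (8/3)·((-2/3) - 0)/((8/3) - 6) = -6/5.
f(-2/3) = 8/3, f(-6/5) = -1008/125. t(4) = (-6/5) - (-1008/125)·((-6/5) - (-2/3))/((-1008/125) - (8/3)) = -402/503.

-402/503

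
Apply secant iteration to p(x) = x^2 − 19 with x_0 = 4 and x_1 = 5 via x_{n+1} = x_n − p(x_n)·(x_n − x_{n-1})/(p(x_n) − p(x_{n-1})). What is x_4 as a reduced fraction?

p(4) = −3, p(5) = 6. x_2 = 5 − 6·(5 − 4)/(6 − (−3)) = 13/3.
p(5) = 6, p(13/3) = −2/9. x_3 = (13/3) − (−2/9)·((13/3) − 5)/((−2/9) − 6) = 61/14.
p(13/3) = −2/9, p(61/14) = −3/196. x_4 = (61/14) − (−3/196)·((61/14) − (13/3))/((−3/196) − (−2/9)) = 1591/365.

1591/365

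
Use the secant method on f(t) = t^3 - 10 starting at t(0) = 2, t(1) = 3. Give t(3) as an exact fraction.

f(2) = -2, f(3) = 17. t(2) = 3 - 17·(3 - 2)/(17 - (-2)) = 40/19.
f(3) = 17, f(40/19) = -4590/6859. t(3) = (40/19) - (-4590/6859)·((40/19) - 3)/((-4590/6859) - 17) = 15250/7129.

15250/7129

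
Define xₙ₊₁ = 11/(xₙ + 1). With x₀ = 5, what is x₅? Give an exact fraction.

2970/1183

x₁ = 11/(5 + 1) = 11/6.
x₂ = 11/(11/6 + 1) = 66/17.
x₃ = 11/(66/17 + 1) = 187/83.
x₄ = 11/(187/83 + 1) = 913/270.
x₅ = 11/(913/270 + 1) = 2970/1183.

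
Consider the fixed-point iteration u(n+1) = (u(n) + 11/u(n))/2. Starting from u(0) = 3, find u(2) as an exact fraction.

u(1) = (3 + 11/3)/2 = 10/3.
u(2) = (10/3 + 11/(10/3))/2 = 199/60.

199/60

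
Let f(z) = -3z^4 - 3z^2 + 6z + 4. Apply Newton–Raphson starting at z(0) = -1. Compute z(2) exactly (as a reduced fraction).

-32/61

f'(z) = -12z^3 - 6z + 6.
f(-1) = -8, f'(-1) = 24, so z(1) = (-1) - (-8)/24 = -2/3.
f(-2/3) = -52/27, f'(-2/3) = 122/9, so z(2) = (-2/3) - (-52/27)/(122/9) = -32/61.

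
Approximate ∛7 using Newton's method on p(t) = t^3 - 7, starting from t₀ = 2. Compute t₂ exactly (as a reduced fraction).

18215/9522

p'(t) = 3t^2.
p(2) = 1, p'(2) = 12, so t₁ = 2 - 1/12 = 23/12.
p(23/12) = 71/1728, p'(23/12) = 529/48, so t₂ = (23/12) - (71/1728)/(529/48) = 18215/9522.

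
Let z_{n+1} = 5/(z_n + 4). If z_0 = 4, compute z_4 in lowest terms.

940/937

z_1 = 5/(4 + 4) = 5/8.
z_2 = 5/(5/8 + 4) = 40/37.
z_3 = 5/(40/37 + 4) = 185/188.
z_4 = 5/(185/188 + 4) = 940/937.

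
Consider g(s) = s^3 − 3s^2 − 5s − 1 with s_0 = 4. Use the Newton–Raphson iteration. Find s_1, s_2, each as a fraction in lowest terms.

s_1 = 81/19, s_2 = 173941/41059

g'(s) = 3s^2 − 6s − 5.
g(4) = −5, g'(4) = 19, so s_1 = 4 − (−5)/19 = 81/19.
g(81/19) = 4400/6859, g'(81/19) = 8644/361, so s_2 = (81/19) − (4400/6859)/(8644/361) = 173941/41059.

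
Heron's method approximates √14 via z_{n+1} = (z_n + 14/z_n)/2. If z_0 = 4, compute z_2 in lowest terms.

z_1 = (4 + 14/4)/2 = 15/4.
z_2 = (15/4 + 14/(15/4))/2 = 449/120.

449/120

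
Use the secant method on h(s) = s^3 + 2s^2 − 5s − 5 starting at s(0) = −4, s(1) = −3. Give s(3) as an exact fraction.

−10425/3367

h(−4) = −17, h(−3) = 1. s(2) = (−3) − 1·((−3) − (−4))/(1 − (−17)) = −55/18.
h(−3) = 1, h(−55/18) = 2465/5832. s(3) = (−55/18) − (2465/5832)·((−55/18) − (−3))/((2465/5832) − 1) = −10425/3367.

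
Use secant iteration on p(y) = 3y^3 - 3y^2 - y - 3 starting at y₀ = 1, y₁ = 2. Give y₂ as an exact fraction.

p(1) = -4, p(2) = 7. y₂ = 2 - 7·(2 - 1)/(7 - (-4)) = 15/11.

15/11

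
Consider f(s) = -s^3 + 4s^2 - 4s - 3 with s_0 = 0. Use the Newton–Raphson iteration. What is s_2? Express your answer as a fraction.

f'(s) = -3s^2 + 8s - 4.
f(0) = -3, f'(0) = -4, so s_1 = 0 - (-3)/(-4) = -3/4.
f(-3/4) = 171/64, f'(-3/4) = -187/16, so s_2 = (-3/4) - (171/64)/(-187/16) = -195/374.

-195/374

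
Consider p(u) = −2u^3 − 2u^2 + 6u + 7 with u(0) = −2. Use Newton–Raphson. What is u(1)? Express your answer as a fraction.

−17/10

p'(u) = −6u^2 − 4u + 6.
p(−2) = 3, p'(−2) = −10, so u(1) = (−2) − 3/(−10) = −17/10.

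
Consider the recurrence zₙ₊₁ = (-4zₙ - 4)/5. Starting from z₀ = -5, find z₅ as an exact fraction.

z₁ = (-4·(-5) - 4)/5 = 16/5.
z₂ = (-4·(16/5) - 4)/5 = -84/25.
z₃ = (-4·(-84/25) - 4)/5 = 236/125.
z₄ = (-4·(236/125) - 4)/5 = -1444/625.
z₅ = (-4·(-1444/625) - 4)/5 = 3276/3125.

3276/3125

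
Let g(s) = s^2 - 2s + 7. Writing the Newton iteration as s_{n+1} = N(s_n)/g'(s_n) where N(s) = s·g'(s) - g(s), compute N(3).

2

g'(s) = 2s - 2.
N(s) = s·g'(s) - g(s) = s·(2s - 2) - (s^2 - 2s + 7) = s^2 - 7.
N(3) = 2.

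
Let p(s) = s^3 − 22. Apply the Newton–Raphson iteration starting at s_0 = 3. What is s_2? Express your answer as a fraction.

p'(s) = 3s^2.
p(3) = 5, p'(3) = 27, so s_1 = 3 − 5/27 = 76/27.
p(76/27) = 5950/19683, p'(76/27) = 5776/243, so s_2 = (76/27) − (5950/19683)/(5776/243) = 655489/233928.

655489/233928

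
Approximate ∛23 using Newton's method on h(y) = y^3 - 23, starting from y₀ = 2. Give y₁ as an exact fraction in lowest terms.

h'(y) = 3y^2.
h(2) = -15, h'(2) = 12, so y₁ = 2 - (-15)/12 = 13/4.

13/4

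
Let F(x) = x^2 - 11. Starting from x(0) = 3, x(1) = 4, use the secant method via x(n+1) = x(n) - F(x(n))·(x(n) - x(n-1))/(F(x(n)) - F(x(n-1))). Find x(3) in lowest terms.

169/51

F(3) = -2, F(4) = 5. x(2) = 4 - 5·(4 - 3)/(5 - (-2)) = 23/7.
F(4) = 5, F(23/7) = -10/49. x(3) = (23/7) - (-10/49)·((23/7) - 4)/((-10/49) - 5) = 169/51.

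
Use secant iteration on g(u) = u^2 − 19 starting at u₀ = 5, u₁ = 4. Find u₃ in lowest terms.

g(5) = 6, g(4) = −3. u₂ = 4 − (−3)·(4 − 5)/((−3) − 6) = 13/3.
g(4) = −3, g(13/3) = −2/9. u₃ = (13/3) − (−2/9)·((13/3) − 4)/((−2/9) − (−3)) = 109/25.

109/25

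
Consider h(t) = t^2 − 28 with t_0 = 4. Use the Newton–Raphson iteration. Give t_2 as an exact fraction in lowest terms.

233/44

h'(t) = 2t.
h(4) = −12, h'(4) = 8, so t_1 = 4 − (−12)/8 = 11/2.
h(11/2) = 9/4, h'(11/2) = 11, so t_2 = (11/2) − (9/4)/11 = 233/44.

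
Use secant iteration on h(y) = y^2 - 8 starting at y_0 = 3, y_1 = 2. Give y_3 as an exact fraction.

17/6

h(3) = 1, h(2) = -4. y_2 = 2 - (-4)·(2 - 3)/((-4) - 1) = 14/5.
h(2) = -4, h(14/5) = -4/25. y_3 = (14/5) - (-4/25)·((14/5) - 2)/((-4/25) - (-4)) = 17/6.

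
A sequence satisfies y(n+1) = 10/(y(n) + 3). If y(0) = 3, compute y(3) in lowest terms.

35/18

y(1) = 10/(3 + 3) = 5/3.
y(2) = 10/(5/3 + 3) = 15/7.
y(3) = 10/(15/7 + 3) = 35/18.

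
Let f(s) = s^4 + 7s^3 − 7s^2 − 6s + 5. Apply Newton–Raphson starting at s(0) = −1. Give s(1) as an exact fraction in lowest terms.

f'(s) = 4s^3 + 21s^2 − 14s − 6.
f(−1) = −2, f'(−1) = 25, so s(1) = (−1) − (−2)/25 = −23/25.

−23/25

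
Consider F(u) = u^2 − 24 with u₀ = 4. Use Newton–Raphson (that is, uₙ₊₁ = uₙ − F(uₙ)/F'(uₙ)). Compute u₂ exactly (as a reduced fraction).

49/10

F'(u) = 2u.
F(4) = −8, F'(4) = 8, so u₁ = 4 − (−8)/8 = 5.
F(5) = 1, F'(5) = 10, so u₂ = 5 − 1/10 = 49/10.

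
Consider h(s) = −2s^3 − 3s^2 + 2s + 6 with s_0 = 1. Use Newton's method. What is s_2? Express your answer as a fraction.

h'(s) = −6s^2 − 6s + 2.
h(1) = 3, h'(1) = −10, so s_1 = 1 − 3/(−10) = 13/10.
h(13/10) = −108/125, h'(13/10) = −797/50, so s_2 = (13/10) − (−108/125)/(−797/50) = 9929/7970.

9929/7970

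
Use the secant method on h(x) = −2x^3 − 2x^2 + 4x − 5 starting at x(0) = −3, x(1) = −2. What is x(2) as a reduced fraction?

−53/24

h(−3) = 19, h(−2) = −5. x(2) = (−2) − (−5)·((−2) − (−3))/((−5) − 19) = −53/24.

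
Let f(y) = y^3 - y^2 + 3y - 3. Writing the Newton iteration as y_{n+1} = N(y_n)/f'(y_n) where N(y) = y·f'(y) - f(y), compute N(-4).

f'(y) = 3y^2 - 2y + 3.
N(y) = y·f'(y) - f(y) = y·(3y^2 - 2y + 3) - (y^3 - y^2 + 3y - 3) = 2y^3 - y^2 + 3.
N(-4) = -141.

-141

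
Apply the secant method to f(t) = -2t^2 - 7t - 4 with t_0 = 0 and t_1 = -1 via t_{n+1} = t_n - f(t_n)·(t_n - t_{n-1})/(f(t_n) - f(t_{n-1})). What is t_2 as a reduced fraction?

-4/5

f(0) = -4, f(-1) = 1. t_2 = (-1) - 1·((-1) - 0)/(1 - (-4)) = -4/5.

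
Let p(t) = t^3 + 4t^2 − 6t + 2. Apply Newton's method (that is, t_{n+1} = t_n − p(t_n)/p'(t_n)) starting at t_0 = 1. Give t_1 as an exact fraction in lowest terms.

p'(t) = 3t^2 + 8t − 6.
p(1) = 1, p'(1) = 5, so t_1 = 1 − 1/5 = 4/5.

4/5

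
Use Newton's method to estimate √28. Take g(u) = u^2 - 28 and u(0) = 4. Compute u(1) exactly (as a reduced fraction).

11/2

g'(u) = 2u.
g(4) = -12, g'(4) = 8, so u(1) = 4 - (-12)/8 = 11/2.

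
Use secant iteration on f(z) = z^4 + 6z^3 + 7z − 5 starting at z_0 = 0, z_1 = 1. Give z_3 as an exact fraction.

f(0) = −5, f(1) = 9. z_2 = 1 − 9·(1 − 0)/(9 − (−5)) = 5/14.
f(1) = 9, f(5/14) = −84915/38416. z_3 = (5/14) − (−84915/38416)·((5/14) − 1)/((−84915/38416) − 9) = 23155/47851.

23155/47851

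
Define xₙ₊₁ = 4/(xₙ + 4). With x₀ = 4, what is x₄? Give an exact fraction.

44/53

x₁ = 4/(4 + 4) = 1/2.
x₂ = 4/(1/2 + 4) = 8/9.
x₃ = 4/(8/9 + 4) = 9/11.
x₄ = 4/(9/11 + 4) = 44/53.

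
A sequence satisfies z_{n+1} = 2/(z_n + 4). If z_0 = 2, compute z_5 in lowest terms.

z_1 = 2/(2 + 4) = 1/3.
z_2 = 2/(1/3 + 4) = 6/13.
z_3 = 2/(6/13 + 4) = 13/29.
z_4 = 2/(13/29 + 4) = 58/129.
z_5 = 2/(58/129 + 4) = 129/287.

129/287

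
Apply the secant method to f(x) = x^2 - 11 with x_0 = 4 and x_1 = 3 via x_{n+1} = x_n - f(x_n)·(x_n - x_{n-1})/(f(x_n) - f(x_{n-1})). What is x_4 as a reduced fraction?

3373/1017

f(4) = 5, f(3) = -2. x_2 = 3 - (-2)·(3 - 4)/((-2) - 5) = 23/7.
f(3) = -2, f(23/7) = -10/49. x_3 = (23/7) - (-10/49)·((23/7) - 3)/((-10/49) - (-2)) = 73/22.
f(23/7) = -10/49, f(73/22) = 5/484. x_4 = (73/22) - (5/484)·((73/22) - (23/7))/((5/484) - (-10/49)) = 3373/1017.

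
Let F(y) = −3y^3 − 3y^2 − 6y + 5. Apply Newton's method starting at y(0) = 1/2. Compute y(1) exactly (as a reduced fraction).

26/45

F'(y) = −9y^2 − 6y − 6.
F(1/2) = 7/8, F'(1/2) = −45/4, so y(1) = (1/2) − (7/8)/(−45/4) = 26/45.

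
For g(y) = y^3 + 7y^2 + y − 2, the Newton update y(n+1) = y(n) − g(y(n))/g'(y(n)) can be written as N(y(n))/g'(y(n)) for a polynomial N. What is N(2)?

g'(y) = 3y^2 + 14y + 1.
N(y) = y·g'(y) − g(y) = y·(3y^2 + 14y + 1) − (y^3 + 7y^2 + y − 2) = 2y^3 + 7y^2 + 2.
N(2) = 46.

46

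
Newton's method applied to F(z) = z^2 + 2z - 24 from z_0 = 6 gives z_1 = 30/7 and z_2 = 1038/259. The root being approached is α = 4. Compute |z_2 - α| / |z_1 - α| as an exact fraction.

z_1 - α = 30/7 - 4 = 2/7, so |z_1 - α| = 2/7.
z_2 - α = 1038/259 - 4 = 2/259, so |z_2 - α| = 2/259.
Ratio = (2/259) / (2/7) = 1/37.

1/37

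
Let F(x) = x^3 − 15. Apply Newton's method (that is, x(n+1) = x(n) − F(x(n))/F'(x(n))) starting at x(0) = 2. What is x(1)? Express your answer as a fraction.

F'(x) = 3x^2.
F(2) = −7, F'(2) = 12, so x(1) = 2 − (−7)/12 = 31/12.

31/12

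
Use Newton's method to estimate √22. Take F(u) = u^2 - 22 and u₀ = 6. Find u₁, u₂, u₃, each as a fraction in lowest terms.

F'(u) = 2u.
F(6) = 14, F'(6) = 12, so u₁ = 6 - 14/12 = 29/6.
F(29/6) = 49/36, F'(29/6) = 29/3, so u₂ = (29/6) - (49/36)/(29/3) = 1633/348.
F(1633/348) = 2401/121104, F'(1633/348) = 1633/174, so u₃ = (1633/348) - (2401/121104)/(1633/174) = 5330977/1136568.

u₁ = 29/6, u₂ = 1633/348, u₃ = 5330977/1136568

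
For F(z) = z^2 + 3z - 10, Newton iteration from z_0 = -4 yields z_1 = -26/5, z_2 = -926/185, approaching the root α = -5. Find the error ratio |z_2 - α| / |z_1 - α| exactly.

1/37

z_1 - α = -26/5 - (-5) = -26/5 + 5 = -1/5, so |z_1 - α| = 1/5.
z_2 - α = -926/185 - (-5) = -926/185 + 5 = -1/185, so |z_2 - α| = 1/185.
Ratio = (1/185) / (1/5) = 1/37.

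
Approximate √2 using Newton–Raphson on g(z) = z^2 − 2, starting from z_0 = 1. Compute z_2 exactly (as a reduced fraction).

g'(z) = 2z.
g(1) = −1, g'(1) = 2, so z_1 = 1 − (−1)/2 = 3/2.
g(3/2) = 1/4, g'(3/2) = 3, so z_2 = (3/2) − (1/4)/3 = 17/12.

17/12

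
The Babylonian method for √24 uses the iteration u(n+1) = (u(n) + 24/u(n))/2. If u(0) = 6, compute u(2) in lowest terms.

u(1) = (6 + 24/6)/2 = 5.
u(2) = (5 + 24/5)/2 = 49/10.

49/10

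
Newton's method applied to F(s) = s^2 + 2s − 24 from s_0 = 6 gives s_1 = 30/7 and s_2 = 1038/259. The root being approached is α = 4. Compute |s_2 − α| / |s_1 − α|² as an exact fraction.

7/74

s_1 − α = 30/7 − 4 = 2/7, so |s_1 − α| = 2/7.
s_2 − α = 1038/259 − 4 = 2/259, so |s_2 − α| = 2/259.
|s_1 − α|² = 4/49.
Ratio = (2/259) / (4/49) = 7/74.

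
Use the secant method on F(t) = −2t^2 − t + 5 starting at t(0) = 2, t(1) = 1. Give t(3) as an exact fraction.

53/39

F(2) = −5, F(1) = 2. t(2) = 1 − 2·(1 − 2)/(2 − (−5)) = 9/7.
F(1) = 2, F(9/7) = 20/49. t(3) = (9/7) − (20/49)·((9/7) − 1)/((20/49) − 2) = 53/39.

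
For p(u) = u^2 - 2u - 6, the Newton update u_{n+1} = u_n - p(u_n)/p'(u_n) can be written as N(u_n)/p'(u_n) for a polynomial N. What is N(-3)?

15

p'(u) = 2u - 2.
N(u) = u·p'(u) - p(u) = u·(2u - 2) - (u^2 - 2u - 6) = u^2 + 6.
N(-3) = 15.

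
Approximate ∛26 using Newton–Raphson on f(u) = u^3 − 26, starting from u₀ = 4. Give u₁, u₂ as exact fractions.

u₁ = 77/24, u₂ = 636245/213444

f'(u) = 3u^2.
f(4) = 38, f'(4) = 48, so u₁ = 4 − 38/48 = 77/24.
f(77/24) = 97109/13824, f'(77/24) = 5929/192, so u₂ = (77/24) − (97109/13824)/(5929/192) = 636245/213444.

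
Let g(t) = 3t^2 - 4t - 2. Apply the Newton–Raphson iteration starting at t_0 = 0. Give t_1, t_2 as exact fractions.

t_1 = -1/2, t_2 = -11/28

g'(t) = 6t - 4.
g(0) = -2, g'(0) = -4, so t_1 = 0 - (-2)/(-4) = -1/2.
g(-1/2) = 3/4, g'(-1/2) = -7, so t_2 = (-1/2) - (3/4)/(-7) = -11/28.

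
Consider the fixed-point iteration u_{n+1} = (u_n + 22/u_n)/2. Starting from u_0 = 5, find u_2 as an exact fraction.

u_1 = (5 + 22/5)/2 = 47/10.
u_2 = (47/10 + 22/(47/10))/2 = 4409/940.

4409/940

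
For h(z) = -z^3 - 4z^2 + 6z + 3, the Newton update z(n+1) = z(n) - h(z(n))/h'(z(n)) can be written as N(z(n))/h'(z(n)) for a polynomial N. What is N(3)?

h'(z) = -3z^2 - 8z + 6.
N(z) = z·h'(z) - h(z) = z·(-3z^2 - 8z + 6) - (-z^3 - 4z^2 + 6z + 3) = -2z^3 - 4z^2 - 3.
N(3) = -93.

-93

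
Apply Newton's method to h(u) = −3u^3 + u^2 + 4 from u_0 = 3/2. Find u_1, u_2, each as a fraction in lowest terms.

u_1 = 88/69, u_2 = 135237/110308

h'(u) = −9u^2 + 2u.
h(3/2) = −31/8, h'(3/2) = −69/4, so u_1 = (3/2) − (−31/8)/(−69/4) = 88/69.
h(88/69) = −65348/109503, h'(88/69) = −19184/1587, so u_2 = (88/69) − (−65348/109503)/(−19184/1587) = 135237/110308.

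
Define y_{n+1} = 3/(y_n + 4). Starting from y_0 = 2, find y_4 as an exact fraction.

42/65

y_1 = 3/(2 + 4) = 1/2.
y_2 = 3/(1/2 + 4) = 2/3.
y_3 = 3/(2/3 + 4) = 9/14.
y_4 = 3/(9/14 + 4) = 42/65.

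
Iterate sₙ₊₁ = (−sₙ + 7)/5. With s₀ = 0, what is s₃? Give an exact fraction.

147/125

s₁ = (−0 + 7)/5 = 7/5.
s₂ = (−(7/5) + 7)/5 = 28/25.
s₃ = (−(28/25) + 7)/5 = 147/125.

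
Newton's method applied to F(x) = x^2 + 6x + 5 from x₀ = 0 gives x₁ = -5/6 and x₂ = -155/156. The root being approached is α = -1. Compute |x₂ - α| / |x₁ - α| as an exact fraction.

1/26

x₁ - α = -5/6 - (-1) = -5/6 + 1 = 1/6, so |x₁ - α| = 1/6.
x₂ - α = -155/156 - (-1) = -155/156 + 1 = 1/156, so |x₂ - α| = 1/156.
Ratio = (1/156) / (1/6) = 1/26.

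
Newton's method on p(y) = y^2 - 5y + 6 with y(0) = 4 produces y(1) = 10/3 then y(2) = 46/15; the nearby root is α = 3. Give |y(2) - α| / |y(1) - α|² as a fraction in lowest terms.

3/5

y(1) - α = 10/3 - 3 = 1/3, so |y(1) - α| = 1/3.
y(2) - α = 46/15 - 3 = 1/15, so |y(2) - α| = 1/15.
|y(1) - α|² = 1/9.
Ratio = (1/15) / (1/9) = 3/5.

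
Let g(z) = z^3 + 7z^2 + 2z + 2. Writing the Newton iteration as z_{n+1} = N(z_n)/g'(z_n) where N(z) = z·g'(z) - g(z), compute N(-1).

g'(z) = 3z^2 + 14z + 2.
N(z) = z·g'(z) - g(z) = z·(3z^2 + 14z + 2) - (z^3 + 7z^2 + 2z + 2) = 2z^3 + 7z^2 - 2.
N(-1) = 3.

3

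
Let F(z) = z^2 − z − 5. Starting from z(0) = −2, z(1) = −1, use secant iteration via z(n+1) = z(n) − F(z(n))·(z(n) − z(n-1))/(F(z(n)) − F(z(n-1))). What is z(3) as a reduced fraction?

F(−2) = 1, F(−1) = −3. z(2) = (−1) − (−3)·((−1) − (−2))/((−3) − 1) = −7/4.
F(−1) = −3, F(−7/4) = −3/16. z(3) = (−7/4) − (−3/16)·((−7/4) − (−1))/((−3/16) − (−3)) = −9/5.

−9/5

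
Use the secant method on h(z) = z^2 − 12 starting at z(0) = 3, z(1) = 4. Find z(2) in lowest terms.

h(3) = −3, h(4) = 4. z(2) = 4 − 4·(4 − 3)/(4 − (−3)) = 24/7.

24/7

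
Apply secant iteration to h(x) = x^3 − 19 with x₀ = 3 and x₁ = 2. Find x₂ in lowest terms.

h(3) = 8, h(2) = −11. x₂ = 2 − (−11)·(2 − 3)/((−11) − 8) = 49/19.

49/19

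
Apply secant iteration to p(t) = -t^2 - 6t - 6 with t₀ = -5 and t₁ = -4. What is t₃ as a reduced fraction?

p(-5) = -1, p(-4) = 2. t₂ = (-4) - 2·((-4) - (-5))/(2 - (-1)) = -14/3.
p(-4) = 2, p(-14/3) = 2/9. t₃ = (-14/3) - (2/9)·((-14/3) - (-4))/((2/9) - 2) = -19/4.

-19/4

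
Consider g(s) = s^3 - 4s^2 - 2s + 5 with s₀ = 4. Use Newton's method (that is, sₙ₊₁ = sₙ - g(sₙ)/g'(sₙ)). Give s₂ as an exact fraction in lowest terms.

g'(s) = 3s^2 - 8s - 2.
g(4) = -3, g'(4) = 14, so s₁ = 4 - (-3)/14 = 59/14.
g(59/14) = 1035/2744, g'(59/14) = 3443/196, so s₂ = (59/14) - (1035/2744)/(3443/196) = 101051/24101.

101051/24101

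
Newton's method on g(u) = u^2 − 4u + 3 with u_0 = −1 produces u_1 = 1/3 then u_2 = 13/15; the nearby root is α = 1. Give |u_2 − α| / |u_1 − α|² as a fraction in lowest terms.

3/10

u_1 − α = 1/3 − 1 = −2/3, so |u_1 − α| = 2/3.
u_2 − α = 13/15 − 1 = −2/15, so |u_2 − α| = 2/15.
|u_1 − α|² = 4/9.
Ratio = (2/15) / (4/9) = 3/10.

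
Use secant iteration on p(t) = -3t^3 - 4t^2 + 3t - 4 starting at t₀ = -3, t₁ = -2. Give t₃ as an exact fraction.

p(-3) = 32, p(-2) = -2. t₂ = (-2) - (-2)·((-2) - (-3))/((-2) - 32) = -35/17.
p(-2) = -2, p(-35/17) = -4672/4913. t₃ = (-35/17) - (-4672/4913)·((-35/17) - (-2))/((-4672/4913) - (-2)) = -5443/2577.

-5443/2577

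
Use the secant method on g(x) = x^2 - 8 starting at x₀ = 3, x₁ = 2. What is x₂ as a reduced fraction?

g(3) = 1, g(2) = -4. x₂ = 2 - (-4)·(2 - 3)/((-4) - 1) = 14/5.

14/5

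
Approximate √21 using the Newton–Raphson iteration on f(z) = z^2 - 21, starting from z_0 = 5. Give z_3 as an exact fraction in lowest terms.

f'(z) = 2z.
f(5) = 4, f'(5) = 10, so z_1 = 5 - 4/10 = 23/5.
f(23/5) = 4/25, f'(23/5) = 46/5, so z_2 = (23/5) - (4/25)/(46/5) = 527/115.
f(527/115) = 4/13225, f'(527/115) = 1054/115, so z_3 = (527/115) - (4/13225)/(1054/115) = 277727/60605.

277727/60605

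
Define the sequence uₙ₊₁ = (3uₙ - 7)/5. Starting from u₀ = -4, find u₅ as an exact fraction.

u₁ = (3·(-4) - 7)/5 = -19/5.
u₂ = (3·(-19/5) - 7)/5 = -92/25.
u₃ = (3·(-92/25) - 7)/5 = -451/125.
u₄ = (3·(-451/125) - 7)/5 = -2228/625.
u₅ = (3·(-2228/625) - 7)/5 = -11059/3125.

-11059/3125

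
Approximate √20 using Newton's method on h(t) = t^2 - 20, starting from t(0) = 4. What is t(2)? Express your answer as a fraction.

h'(t) = 2t.
h(4) = -4, h'(4) = 8, so t(1) = 4 - (-4)/8 = 9/2.
h(9/2) = 1/4, h'(9/2) = 9, so t(2) = (9/2) - (1/4)/9 = 161/36.

161/36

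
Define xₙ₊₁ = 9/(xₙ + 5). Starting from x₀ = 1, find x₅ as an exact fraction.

4788/3407

x₁ = 9/(1 + 5) = 3/2.
x₂ = 9/(3/2 + 5) = 18/13.
x₃ = 9/(18/13 + 5) = 117/83.
x₄ = 9/(117/83 + 5) = 747/532.
x₅ = 9/(747/532 + 5) = 4788/3407.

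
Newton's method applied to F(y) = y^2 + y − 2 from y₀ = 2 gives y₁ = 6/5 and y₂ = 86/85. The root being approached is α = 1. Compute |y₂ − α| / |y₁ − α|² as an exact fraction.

y₁ − α = 6/5 − 1 = 1/5, so |y₁ − α| = 1/5.
y₂ − α = 86/85 − 1 = 1/85, so |y₂ − α| = 1/85.
|y₁ − α|² = 1/25.
Ratio = (1/85) / (1/25) = 5/17.

5/17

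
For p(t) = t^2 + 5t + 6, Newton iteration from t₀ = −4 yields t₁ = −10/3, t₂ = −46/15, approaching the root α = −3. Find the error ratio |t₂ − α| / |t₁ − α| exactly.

t₁ − α = −10/3 − (−3) = −10/3 + 3 = −1/3, so |t₁ − α| = 1/3.
t₂ − α = −46/15 − (−3) = −46/15 + 3 = −1/15, so |t₂ − α| = 1/15.
Ratio = (1/15) / (1/3) = 1/5.

1/5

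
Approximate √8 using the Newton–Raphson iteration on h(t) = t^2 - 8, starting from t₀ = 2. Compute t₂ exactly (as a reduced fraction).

17/6

h'(t) = 2t.
h(2) = -4, h'(2) = 4, so t₁ = 2 - (-4)/4 = 3.
h(3) = 1, h'(3) = 6, so t₂ = 3 - 1/6 = 17/6.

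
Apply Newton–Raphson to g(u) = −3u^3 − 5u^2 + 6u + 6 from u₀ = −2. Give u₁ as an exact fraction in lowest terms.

−11/5

g'(u) = −9u^2 − 10u + 6.
g(−2) = −2, g'(−2) = −10, so u₁ = (−2) − (−2)/(−10) = −11/5.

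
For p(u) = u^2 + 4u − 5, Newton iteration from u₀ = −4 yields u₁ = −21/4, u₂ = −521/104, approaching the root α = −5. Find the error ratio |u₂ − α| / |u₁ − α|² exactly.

u₁ − α = −21/4 − (−5) = −21/4 + 5 = −1/4, so |u₁ − α| = 1/4.
u₂ − α = −521/104 − (−5) = −521/104 + 5 = −1/104, so |u₂ − α| = 1/104.
|u₁ − α|² = 1/16.
Ratio = (1/104) / (1/16) = 2/13.

2/13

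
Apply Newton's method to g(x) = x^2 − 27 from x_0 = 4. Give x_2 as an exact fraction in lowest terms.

3577/688

g'(x) = 2x.
g(4) = −11, g'(4) = 8, so x_1 = 4 − (−11)/8 = 43/8.
g(43/8) = 121/64, g'(43/8) = 43/4, so x_2 = (43/8) − (121/64)/(43/4) = 3577/688.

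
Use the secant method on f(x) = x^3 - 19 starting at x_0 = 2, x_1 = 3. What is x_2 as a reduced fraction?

f(2) = -11, f(3) = 8. x_2 = 3 - 8·(3 - 2)/(8 - (-11)) = 49/19.

49/19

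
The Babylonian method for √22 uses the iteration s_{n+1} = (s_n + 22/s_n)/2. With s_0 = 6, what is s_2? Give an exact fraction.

1633/348

s_1 = (6 + 22/6)/2 = 29/6.
s_2 = (29/6 + 22/(29/6))/2 = 1633/348.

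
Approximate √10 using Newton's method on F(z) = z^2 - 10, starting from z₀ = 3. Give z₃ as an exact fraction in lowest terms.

F'(z) = 2z.
F(3) = -1, F'(3) = 6, so z₁ = 3 - (-1)/6 = 19/6.
F(19/6) = 1/36, F'(19/6) = 19/3, so z₂ = (19/6) - (1/36)/(19/3) = 721/228.
F(721/228) = 1/51984, F'(721/228) = 721/114, so z₃ = (721/228) - (1/51984)/(721/114) = 1039681/328776.

1039681/328776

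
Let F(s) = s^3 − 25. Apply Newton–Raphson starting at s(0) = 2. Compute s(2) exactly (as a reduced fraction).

F'(s) = 3s^2.
F(2) = −17, F'(2) = 12, so s(1) = 2 − (−17)/12 = 41/12.
F(41/12) = 25721/1728, F'(41/12) = 1681/48, so s(2) = (41/12) − (25721/1728)/(1681/48) = 90521/30258.

90521/30258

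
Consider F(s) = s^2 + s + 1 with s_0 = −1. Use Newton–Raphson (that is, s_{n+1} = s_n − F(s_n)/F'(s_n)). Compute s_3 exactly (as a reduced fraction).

0

F'(s) = 2s + 1.
F(−1) = 1, F'(−1) = −1, so s_1 = (−1) − 1/(−1) = 0.
F(0) = 1, F'(0) = 1, so s_2 = 0 − 1/1 = −1.
F(−1) = 1, F'(−1) = −1, so s_3 = (−1) − 1/(−1) = 0.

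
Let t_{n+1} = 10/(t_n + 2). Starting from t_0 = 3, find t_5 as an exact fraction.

190/83

t_1 = 10/(3 + 2) = 2.
t_2 = 10/(2 + 2) = 5/2.
t_3 = 10/(5/2 + 2) = 20/9.
t_4 = 10/(20/9 + 2) = 45/19.
t_5 = 10/(45/19 + 2) = 190/83.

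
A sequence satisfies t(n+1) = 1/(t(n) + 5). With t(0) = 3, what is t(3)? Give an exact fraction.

41/213

t(1) = 1/(3 + 5) = 1/8.
t(2) = 1/(1/8 + 5) = 8/41.
t(3) = 1/(8/41 + 5) = 41/213.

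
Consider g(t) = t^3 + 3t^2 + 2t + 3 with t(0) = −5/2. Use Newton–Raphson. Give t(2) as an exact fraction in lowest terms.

−247921/92782

g'(t) = 3t^2 + 6t + 2.
g(−5/2) = 9/8, g'(−5/2) = 23/4, so t(1) = (−5/2) − (9/8)/(23/4) = −62/23.
g(−62/23) = −2187/12167, g'(−62/23) = 4034/529, so t(2) = (−62/23) − (−2187/12167)/(4034/529) = −247921/92782.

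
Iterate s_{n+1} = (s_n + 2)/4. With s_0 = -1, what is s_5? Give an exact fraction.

s_1 = ((-1) + 2)/4 = 1/4.
s_2 = ((1/4) + 2)/4 = 9/16.
s_3 = ((9/16) + 2)/4 = 41/64.
s_4 = ((41/64) + 2)/4 = 169/256.
s_5 = ((169/256) + 2)/4 = 681/1024.

681/1024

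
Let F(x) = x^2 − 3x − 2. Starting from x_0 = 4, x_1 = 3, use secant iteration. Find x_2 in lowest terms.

F(4) = 2, F(3) = −2. x_2 = 3 − (−2)·(3 − 4)/((−2) − 2) = 7/2.

7/2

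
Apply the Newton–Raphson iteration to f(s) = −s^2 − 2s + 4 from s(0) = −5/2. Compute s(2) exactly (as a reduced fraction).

−2257/696

f'(s) = −2s − 2.
f(−5/2) = 11/4, f'(−5/2) = 3, so s(1) = (−5/2) − (11/4)/3 = −41/12.
f(−41/12) = −121/144, f'(−41/12) = 29/6, so s(2) = (−41/12) − (−121/144)/(29/6) = −2257/696.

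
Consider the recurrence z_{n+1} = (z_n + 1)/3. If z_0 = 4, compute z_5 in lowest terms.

z_1 = (4 + 1)/3 = 5/3.
z_2 = ((5/3) + 1)/3 = 8/9.
z_3 = ((8/9) + 1)/3 = 17/27.
z_4 = ((17/27) + 1)/3 = 44/81.
z_5 = ((44/81) + 1)/3 = 125/243.

125/243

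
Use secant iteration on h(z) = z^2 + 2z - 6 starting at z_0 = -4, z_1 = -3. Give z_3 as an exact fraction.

h(-4) = 2, h(-3) = -3. z_2 = (-3) - (-3)·((-3) - (-4))/((-3) - 2) = -18/5.
h(-3) = -3, h(-18/5) = -6/25. z_3 = (-18/5) - (-6/25)·((-18/5) - (-3))/((-6/25) - (-3)) = -84/23.

-84/23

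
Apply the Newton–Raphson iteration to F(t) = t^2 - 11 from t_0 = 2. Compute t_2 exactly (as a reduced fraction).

401/120

F'(t) = 2t.
F(2) = -7, F'(2) = 4, so t_1 = 2 - (-7)/4 = 15/4.
F(15/4) = 49/16, F'(15/4) = 15/2, so t_2 = (15/4) - (49/16)/(15/2) = 401/120.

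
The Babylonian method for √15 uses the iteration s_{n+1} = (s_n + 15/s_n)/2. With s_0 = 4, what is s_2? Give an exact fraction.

s_1 = (4 + 15/4)/2 = 31/8.
s_2 = (31/8 + 15/(31/8))/2 = 1921/496.

1921/496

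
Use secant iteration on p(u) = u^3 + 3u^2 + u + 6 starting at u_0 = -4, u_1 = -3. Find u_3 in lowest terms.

p(-4) = -14, p(-3) = 3. u_2 = (-3) - 3·((-3) - (-4))/(3 - (-14)) = -54/17.
p(-3) = 3, p(-54/17) = 5124/4913. u_3 = (-54/17) - (5124/4913)·((-54/17) - (-3))/((5124/4913) - 3) = -10482/3205.

-10482/3205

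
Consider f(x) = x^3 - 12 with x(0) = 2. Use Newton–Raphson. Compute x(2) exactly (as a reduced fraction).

f'(x) = 3x^2.
f(2) = -4, f'(2) = 12, so x(1) = 2 - (-4)/12 = 7/3.
f(7/3) = 19/27, f'(7/3) = 49/3, so x(2) = (7/3) - (19/27)/(49/3) = 1010/441.

1010/441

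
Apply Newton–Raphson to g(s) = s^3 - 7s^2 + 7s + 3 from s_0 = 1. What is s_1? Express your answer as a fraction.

2

g'(s) = 3s^2 - 14s + 7.
g(1) = 4, g'(1) = -4, so s_1 = 1 - 4/(-4) = 2.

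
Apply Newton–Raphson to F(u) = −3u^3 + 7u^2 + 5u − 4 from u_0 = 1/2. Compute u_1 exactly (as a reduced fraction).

20/39

F'(u) = −9u^2 + 14u + 5.
F(1/2) = −1/8, F'(1/2) = 39/4, so u_1 = (1/2) − (−1/8)/(39/4) = 20/39.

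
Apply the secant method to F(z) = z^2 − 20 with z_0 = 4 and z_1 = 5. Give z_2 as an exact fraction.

40/9

F(4) = −4, F(5) = 5. z_2 = 5 − 5·(5 − 4)/(5 − (−4)) = 40/9.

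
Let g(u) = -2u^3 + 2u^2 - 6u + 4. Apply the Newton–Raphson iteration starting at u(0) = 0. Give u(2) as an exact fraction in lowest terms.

g'(u) = -6u^2 + 4u - 6.
g(0) = 4, g'(0) = -6, so u(1) = 0 - 4/(-6) = 2/3.
g(2/3) = 8/27, g'(2/3) = -6, so u(2) = (2/3) - (8/27)/(-6) = 58/81.

58/81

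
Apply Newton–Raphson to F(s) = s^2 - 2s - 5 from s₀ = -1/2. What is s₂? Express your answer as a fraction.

F'(s) = 2s - 2.
F(-1/2) = -15/4, F'(-1/2) = -3, so s₁ = (-1/2) - (-15/4)/(-3) = -7/4.
F(-7/4) = 25/16, F'(-7/4) = -11/2, so s₂ = (-7/4) - (25/16)/(-11/2) = -129/88.

-129/88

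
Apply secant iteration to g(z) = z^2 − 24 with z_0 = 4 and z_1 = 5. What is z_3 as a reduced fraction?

436/89

g(4) = −8, g(5) = 1. z_2 = 5 − 1·(5 − 4)/(1 − (−8)) = 44/9.
g(5) = 1, g(44/9) = −8/81. z_3 = (44/9) − (−8/81)·((44/9) − 5)/((−8/81) − 1) = 436/89.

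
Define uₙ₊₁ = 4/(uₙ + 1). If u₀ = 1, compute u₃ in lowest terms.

u₁ = 4/(1 + 1) = 2.
u₂ = 4/(2 + 1) = 4/3.
u₃ = 4/(4/3 + 1) = 12/7.

12/7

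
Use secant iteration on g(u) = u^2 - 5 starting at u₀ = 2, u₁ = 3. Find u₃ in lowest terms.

29/13

g(2) = -1, g(3) = 4. u₂ = 3 - 4·(3 - 2)/(4 - (-1)) = 11/5.
g(3) = 4, g(11/5) = -4/25. u₃ = (11/5) - (-4/25)·((11/5) - 3)/((-4/25) - 4) = 29/13.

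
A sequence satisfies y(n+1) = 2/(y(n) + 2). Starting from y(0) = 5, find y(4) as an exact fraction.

y(1) = 2/(5 + 2) = 2/7.
y(2) = 2/(2/7 + 2) = 7/8.
y(3) = 2/(7/8 + 2) = 16/23.
y(4) = 2/(16/23 + 2) = 23/31.

23/31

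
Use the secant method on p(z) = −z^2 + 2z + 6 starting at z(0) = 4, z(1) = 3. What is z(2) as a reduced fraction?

p(4) = −2, p(3) = 3. z(2) = 3 − 3·(3 − 4)/(3 − (−2)) = 18/5.

18/5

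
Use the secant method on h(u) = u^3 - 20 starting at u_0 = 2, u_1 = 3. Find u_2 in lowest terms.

50/19

h(2) = -12, h(3) = 7. u_2 = 3 - 7·(3 - 2)/(7 - (-12)) = 50/19.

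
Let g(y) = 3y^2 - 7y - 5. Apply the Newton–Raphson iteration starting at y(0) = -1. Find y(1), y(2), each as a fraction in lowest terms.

y(1) = -8/13, y(2) = -1037/1807

g'(y) = 6y - 7.
g(-1) = 5, g'(-1) = -13, so y(1) = (-1) - 5/(-13) = -8/13.
g(-8/13) = 75/169, g'(-8/13) = -139/13, so y(2) = (-8/13) - (75/169)/(-139/13) = -1037/1807.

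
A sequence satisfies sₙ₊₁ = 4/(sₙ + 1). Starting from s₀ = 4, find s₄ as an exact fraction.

116/65

s₁ = 4/(4 + 1) = 4/5.
s₂ = 4/(4/5 + 1) = 20/9.
s₃ = 4/(20/9 + 1) = 36/29.
s₄ = 4/(36/29 + 1) = 116/65.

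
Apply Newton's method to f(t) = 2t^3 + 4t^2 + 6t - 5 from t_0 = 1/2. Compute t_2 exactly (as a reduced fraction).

85171/151340

f'(t) = 6t^2 + 8t + 6.
f(1/2) = -3/4, f'(1/2) = 23/2, so t_1 = (1/2) - (-3/4)/(23/2) = 13/23.
f(13/23) = 369/12167, f'(13/23) = 6580/529, so t_2 = (13/23) - (369/12167)/(6580/529) = 85171/151340.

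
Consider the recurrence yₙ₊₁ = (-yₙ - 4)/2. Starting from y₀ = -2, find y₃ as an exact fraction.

-5/4

y₁ = (-(-2) - 4)/2 = -1.
y₂ = (-(-1) - 4)/2 = -3/2.
y₃ = (-(-3/2) - 4)/2 = -5/4.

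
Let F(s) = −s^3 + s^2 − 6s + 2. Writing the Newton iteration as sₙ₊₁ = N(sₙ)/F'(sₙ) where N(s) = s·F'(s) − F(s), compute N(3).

F'(s) = −3s^2 + 2s − 6.
N(s) = s·F'(s) − F(s) = s·(−3s^2 + 2s − 6) − (−s^3 + s^2 − 6s + 2) = −2s^3 + s^2 − 2.
N(3) = −47.

−47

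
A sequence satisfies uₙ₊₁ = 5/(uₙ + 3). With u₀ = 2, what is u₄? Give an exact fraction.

u₁ = 5/(2 + 3) = 1.
u₂ = 5/(1 + 3) = 5/4.
u₃ = 5/(5/4 + 3) = 20/17.
u₄ = 5/(20/17 + 3) = 85/71.

85/71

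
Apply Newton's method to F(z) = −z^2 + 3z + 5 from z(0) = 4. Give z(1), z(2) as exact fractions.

z(1) = 21/5, z(2) = 566/135

F'(z) = −2z + 3.
F(4) = 1, F'(4) = −5, so z(1) = 4 − 1/(−5) = 21/5.
F(21/5) = −1/25, F'(21/5) = −27/5, so z(2) = (21/5) − (−1/25)/(−27/5) = 566/135.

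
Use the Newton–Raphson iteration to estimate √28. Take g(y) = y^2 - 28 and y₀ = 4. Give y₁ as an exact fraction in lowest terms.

11/2

g'(y) = 2y.
g(4) = -12, g'(4) = 8, so y₁ = 4 - (-12)/8 = 11/2.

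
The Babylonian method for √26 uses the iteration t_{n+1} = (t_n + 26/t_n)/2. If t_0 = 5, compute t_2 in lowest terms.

5201/1020

t_1 = (5 + 26/5)/2 = 51/10.
t_2 = (51/10 + 26/(51/10))/2 = 5201/1020.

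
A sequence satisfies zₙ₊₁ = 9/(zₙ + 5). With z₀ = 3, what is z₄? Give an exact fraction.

z₁ = 9/(3 + 5) = 9/8.
z₂ = 9/(9/8 + 5) = 72/49.
z₃ = 9/(72/49 + 5) = 441/317.
z₄ = 9/(441/317 + 5) = 2853/2026.

2853/2026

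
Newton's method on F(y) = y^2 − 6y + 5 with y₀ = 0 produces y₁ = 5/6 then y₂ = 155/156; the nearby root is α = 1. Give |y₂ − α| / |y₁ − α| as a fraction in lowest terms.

1/26

y₁ − α = 5/6 − 1 = −1/6, so |y₁ − α| = 1/6.
y₂ − α = 155/156 − 1 = −1/156, so |y₂ − α| = 1/156.
Ratio = (1/156) / (1/6) = 1/26.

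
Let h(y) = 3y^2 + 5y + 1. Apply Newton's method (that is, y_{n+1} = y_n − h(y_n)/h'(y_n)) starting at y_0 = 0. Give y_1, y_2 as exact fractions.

y_1 = −1/5, y_2 = −22/95

h'(y) = 6y + 5.
h(0) = 1, h'(0) = 5, so y_1 = 0 − 1/5 = −1/5.
h(−1/5) = 3/25, h'(−1/5) = 19/5, so y_2 = (−1/5) − (3/25)/(19/5) = −22/95.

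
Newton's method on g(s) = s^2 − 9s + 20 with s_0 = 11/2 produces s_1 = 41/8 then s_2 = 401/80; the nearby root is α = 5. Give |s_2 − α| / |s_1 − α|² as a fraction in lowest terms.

4/5

s_1 − α = 41/8 − 5 = 1/8, so |s_1 − α| = 1/8.
s_2 − α = 401/80 − 5 = 1/80, so |s_2 − α| = 1/80.
|s_1 − α|² = 1/64.
Ratio = (1/80) / (1/64) = 4/5.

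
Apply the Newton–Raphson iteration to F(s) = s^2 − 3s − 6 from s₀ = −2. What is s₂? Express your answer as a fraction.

−394/287

F'(s) = 2s − 3.
F(−2) = 4, F'(−2) = −7, so s₁ = (−2) − 4/(−7) = −10/7.
F(−10/7) = 16/49, F'(−10/7) = −41/7, so s₂ = (−10/7) − (16/49)/(−41/7) = −394/287.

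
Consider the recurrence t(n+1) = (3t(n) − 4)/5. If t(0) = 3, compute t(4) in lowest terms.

−169/125

t(1) = (3·3 − 4)/5 = 1.
t(2) = (3·1 − 4)/5 = −1/5.
t(3) = (3·(−1/5) − 4)/5 = −23/25.
t(4) = (3·(−23/25) − 4)/5 = −169/125.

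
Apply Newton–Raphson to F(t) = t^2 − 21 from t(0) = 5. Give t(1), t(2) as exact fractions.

F'(t) = 2t.
F(5) = 4, F'(5) = 10, so t(1) = 5 − 4/10 = 23/5.
F(23/5) = 4/25, F'(23/5) = 46/5, so t(2) = (23/5) − (4/25)/(46/5) = 527/115.

t(1) = 23/5, t(2) = 527/115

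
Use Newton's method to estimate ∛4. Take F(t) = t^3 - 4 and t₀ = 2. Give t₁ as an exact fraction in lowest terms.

5/3

F'(t) = 3t^2.
F(2) = 4, F'(2) = 12, so t₁ = 2 - 4/12 = 5/3.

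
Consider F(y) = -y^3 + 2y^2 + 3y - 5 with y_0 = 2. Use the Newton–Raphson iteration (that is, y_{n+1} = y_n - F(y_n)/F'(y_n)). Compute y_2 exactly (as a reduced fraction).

F'(y) = -3y^2 + 4y + 3.
F(2) = 1, F'(2) = -1, so y_1 = 2 - 1/(-1) = 3.
F(3) = -5, F'(3) = -12, so y_2 = 3 - (-5)/(-12) = 31/12.

31/12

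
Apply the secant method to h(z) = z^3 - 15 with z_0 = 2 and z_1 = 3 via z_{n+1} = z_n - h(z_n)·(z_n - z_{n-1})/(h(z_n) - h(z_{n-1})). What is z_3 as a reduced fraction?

h(2) = -7, h(3) = 12. z_2 = 3 - 12·(3 - 2)/(12 - (-7)) = 45/19.
h(3) = 12, h(45/19) = -11760/6859. z_3 = (45/19) - (-11760/6859)·((45/19) - 3)/((-11760/6859) - 12) = 6395/2613.

6395/2613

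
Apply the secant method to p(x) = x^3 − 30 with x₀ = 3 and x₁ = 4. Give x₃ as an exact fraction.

p(3) = −3, p(4) = 34. x₂ = 4 − 34·(4 − 3)/(34 − (−3)) = 114/37.
p(4) = 34, p(114/37) = −38046/50653. x₃ = (114/37) − (−38046/50653)·((114/37) − 4)/((−38046/50653) − 34) = 80271/25886.

80271/25886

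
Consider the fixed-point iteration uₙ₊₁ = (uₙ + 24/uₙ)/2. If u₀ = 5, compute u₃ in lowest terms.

u₁ = (5 + 24/5)/2 = 49/10.
u₂ = (49/10 + 24/(49/10))/2 = 4801/980.
u₃ = (4801/980 + 24/(4801/980))/2 = 46099201/9409960.

46099201/9409960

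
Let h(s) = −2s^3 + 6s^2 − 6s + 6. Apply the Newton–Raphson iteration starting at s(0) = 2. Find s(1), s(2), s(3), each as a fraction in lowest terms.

s(1) = 7/3, s(2) = 163/72, s(3) = 2021167/894348

h'(s) = −6s^2 + 12s − 6.
h(2) = 2, h'(2) = −6, so s(1) = 2 − 2/(−6) = 7/3.
h(7/3) = −20/27, h'(7/3) = −32/3, so s(2) = (7/3) − (−20/27)/(−32/3) = 163/72.
h(163/72) = −7075/186624, h'(163/72) = −8281/864, so s(3) = (163/72) − (−7075/186624)/(−8281/864) = 2021167/894348.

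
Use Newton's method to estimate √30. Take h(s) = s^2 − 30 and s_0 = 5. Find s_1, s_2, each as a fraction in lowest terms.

s_1 = 11/2, s_2 = 241/44

h'(s) = 2s.
h(5) = −5, h'(5) = 10, so s_1 = 5 − (−5)/10 = 11/2.
h(11/2) = 1/4, h'(11/2) = 11, so s_2 = (11/2) − (1/4)/11 = 241/44.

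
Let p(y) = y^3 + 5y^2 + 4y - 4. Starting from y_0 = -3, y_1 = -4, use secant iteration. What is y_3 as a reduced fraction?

p(-3) = 2, p(-4) = -4. y_2 = (-4) - (-4)·((-4) - (-3))/((-4) - 2) = -10/3.
p(-4) = -4, p(-10/3) = 32/27. y_3 = (-10/3) - (32/27)·((-10/3) - (-4))/((32/27) - (-4)) = -122/35.

-122/35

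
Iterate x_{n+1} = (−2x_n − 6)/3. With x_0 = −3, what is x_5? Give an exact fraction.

−26/27

x_1 = (−2·(−3) − 6)/3 = 0.
x_2 = (−2·0 − 6)/3 = −2.
x_3 = (−2·(−2) − 6)/3 = −2/3.
x_4 = (−2·(−2/3) − 6)/3 = −14/9.
x_5 = (−2·(−14/9) − 6)/3 = −26/27.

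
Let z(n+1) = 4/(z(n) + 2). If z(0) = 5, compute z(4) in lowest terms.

z(1) = 4/(5 + 2) = 4/7.
z(2) = 4/(4/7 + 2) = 14/9.
z(3) = 4/(14/9 + 2) = 9/8.
z(4) = 4/(9/8 + 2) = 32/25.

32/25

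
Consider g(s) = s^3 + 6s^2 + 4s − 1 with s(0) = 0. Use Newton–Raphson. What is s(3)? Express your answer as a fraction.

g'(s) = 3s^2 + 12s + 4.
g(0) = −1, g'(0) = 4, so s(1) = 0 − (−1)/4 = 1/4.
g(1/4) = 25/64, g'(1/4) = 115/16, so s(2) = (1/4) − (25/64)/(115/16) = 9/46.
g(9/46) = 1925/97336, g'(9/46) = 13675/2116, so s(3) = (9/46) − (1925/97336)/(13675/2116) = 2423/12581.

2423/12581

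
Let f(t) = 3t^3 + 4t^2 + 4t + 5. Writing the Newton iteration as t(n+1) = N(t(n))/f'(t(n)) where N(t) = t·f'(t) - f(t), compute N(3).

193

f'(t) = 9t^2 + 8t + 4.
N(t) = t·f'(t) - f(t) = t·(9t^2 + 8t + 4) - (3t^3 + 4t^2 + 4t + 5) = 6t^3 + 4t^2 - 5.
N(3) = 193.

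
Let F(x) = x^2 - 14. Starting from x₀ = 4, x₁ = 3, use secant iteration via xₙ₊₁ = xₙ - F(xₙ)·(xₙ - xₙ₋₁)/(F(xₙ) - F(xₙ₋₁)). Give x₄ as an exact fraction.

4591/1227

F(4) = 2, F(3) = -5. x₂ = 3 - (-5)·(3 - 4)/((-5) - 2) = 26/7.
F(3) = -5, F(26/7) = -10/49. x₃ = (26/7) - (-10/49)·((26/7) - 3)/((-10/49) - (-5)) = 176/47.
F(26/7) = -10/49, F(176/47) = 50/2209. x₄ = (176/47) - (50/2209)·((176/47) - (26/7))/((50/2209) - (-10/49)) = 4591/1227.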